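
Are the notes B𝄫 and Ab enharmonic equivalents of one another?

No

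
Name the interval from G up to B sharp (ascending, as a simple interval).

The letter names run G→B, a span of 2 letter steps, so the interval is some kind of third.
G to B# is 5 semitones. A major third is 4, so 5 makes it augmented.

augmented third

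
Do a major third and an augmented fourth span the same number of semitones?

No

A major third spans 4 semitones; an augmented fourth spans 6.
The spans differ, so they are not enharmonic equivalents.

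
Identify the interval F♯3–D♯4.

major sixth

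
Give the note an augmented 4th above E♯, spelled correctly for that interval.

A##

E up a perfect fourth is A, so the target letter is A.
From E#, an augmented fourth is 6 semitones up: A##.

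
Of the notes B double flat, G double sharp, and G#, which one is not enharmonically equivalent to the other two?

In 12-tone equal temperament, enharmonic equivalents share a pitch class. Bbb is pitch class 9; G## is pitch class 9; G# is pitch class 8.
Bbb and G## share pitch class 9, while G# is pitch class 8.

G#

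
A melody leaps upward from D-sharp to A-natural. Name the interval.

The letter names run D→A, a span of 4 letter steps, so the interval is some kind of fifth.
D# to A is 6 semitones. A perfect fifth is 7, so 6 makes it diminished.

diminished fifth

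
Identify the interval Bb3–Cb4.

Counting letters B–C gives a second.
Bb→Cb = 1 semitone, 1 narrower than the major second (2), so minor.

minor second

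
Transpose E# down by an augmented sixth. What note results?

G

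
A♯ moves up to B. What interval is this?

Counting letters A–B gives a second.
A#→B = 1 semitone, 1 narrower than the major second (2), so minor.

minor second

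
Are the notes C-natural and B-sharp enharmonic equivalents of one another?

Yes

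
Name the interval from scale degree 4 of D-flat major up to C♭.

perfect fourth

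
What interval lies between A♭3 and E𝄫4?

Counting letters A–B–C–D–E gives a fifth.
Ab→Ebb = 6 semitones, 1 narrower than the perfect fifth (7), so diminished.

diminished fifth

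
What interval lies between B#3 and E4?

The letter names run B→E, a span of 3 letter steps, so the interval is some kind of fourth.
B# to E is 4 semitones. A perfect fourth is 5, so 4 makes it diminished.

diminished fourth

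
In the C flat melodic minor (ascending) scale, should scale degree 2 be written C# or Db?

Db

Each scale degree takes a distinct letter name. Degree 2 of a scale on C must use the letter D.
Db and C# are enharmonically the same pitch, but only Db uses the letter D, so it is the correct spelling here.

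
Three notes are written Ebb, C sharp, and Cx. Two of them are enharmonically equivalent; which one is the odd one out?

In 12-tone equal temperament, enharmonic equivalents share a pitch class. Ebb is pitch class 2; C# is pitch class 1; C## is pitch class 2.
Ebb and C## share pitch class 2, while C# is pitch class 1.

C#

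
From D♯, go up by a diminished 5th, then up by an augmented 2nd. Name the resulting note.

A diminished fifth up from D# is A (letter A, 6 semitones up).
An augmented second up from A is B# (letter B, 3 semitones up).

B#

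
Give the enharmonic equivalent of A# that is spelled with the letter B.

Bb

A# is pitch class 10. The letter B alone is pitch class 11.
To reach pitch class 10 from B requires an offset of -1 semitone, i.e. flat: Bb.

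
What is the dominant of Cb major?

Degree 5 takes the letter 4 steps above C, which is G.
In major, degree 5 sits 7 semitones above the tonic. Cb + 7 semitones is pitch class 6, spelled on G as Gb.

Gb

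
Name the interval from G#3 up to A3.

Counting letters G–A gives a second.
G#→A = 1 semitone, 1 narrower than the major second (2), so minor.

minor second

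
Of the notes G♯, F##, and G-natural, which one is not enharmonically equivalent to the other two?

In 12-tone equal temperament, enharmonic equivalents share a pitch class. G# is pitch class 8; F## is pitch class 7; G is pitch class 7.
F## and G share pitch class 7, while G# is pitch class 8.

G#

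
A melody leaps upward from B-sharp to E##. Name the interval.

The letter names run B→E, a span of 3 letter steps, so the interval is some kind of fourth.
B# to E## is 6 semitones. A perfect fourth is 5, so 6 makes it augmented.

augmented fourth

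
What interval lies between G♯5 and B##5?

Counting letters G–A–B gives a third.
G#→B## = 5 semitones, 1 wider than the major third (4), so augmented.

augmented third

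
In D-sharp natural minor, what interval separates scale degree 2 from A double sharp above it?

Scale degree 2 of D# natural minor is E#.
E# up to A##: letters E→A make it a fourth; 6 semitones makes it augmented.

augmented fourth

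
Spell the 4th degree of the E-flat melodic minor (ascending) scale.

Degree 4 takes the letter 3 steps above E, which is A.
In melodic minor (ascending), degree 4 sits 5 semitones above the tonic. Eb + 5 semitones is pitch class 8, spelled on A as Ab.

Ab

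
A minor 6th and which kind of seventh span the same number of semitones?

A minor sixth spans 8 semitones.
A seventh spanning 8 semitones is doubly diminished (the major seventh is 11).

doubly diminished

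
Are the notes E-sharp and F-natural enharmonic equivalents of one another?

Yes

E# = pitch class 5 and F = pitch class 5 — the same pitch class, so they are enharmonic equivalents.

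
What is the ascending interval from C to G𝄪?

The letter names run C→G, a span of 4 letter steps, so the interval is some kind of fifth.
C to G## is 9 semitones. A perfect fifth is 7, so 9 makes it doubly augmented.

doubly augmented fifth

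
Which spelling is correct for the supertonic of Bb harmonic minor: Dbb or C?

C

Each scale degree takes a distinct letter name. Degree 2 of a scale on B must use the letter C.
C and Dbb are enharmonically the same pitch, but only C uses the letter C, so it is the correct spelling here.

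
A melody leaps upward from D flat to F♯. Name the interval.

Counting letters D–E–F gives a third.
Db→F# = 5 semitones, 1 wider than the major third (4), so augmented.

augmented third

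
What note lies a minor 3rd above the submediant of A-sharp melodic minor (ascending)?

A#

The submediant of A# melodic minor (ascending) is F##.
A minor third (3 semitones) above F## lands on the letter A, giving A#.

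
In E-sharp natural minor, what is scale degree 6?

C#

The E# natural minor scale runs E# F## G# A# B# C# D#.
Degree 6 is C#.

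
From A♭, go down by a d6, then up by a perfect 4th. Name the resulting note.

F#

A diminished sixth down from Ab is C# (letter C, 7 semitones down).
A perfect fourth up from C# is F# (letter F, 5 semitones up).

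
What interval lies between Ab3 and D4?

augmented fourth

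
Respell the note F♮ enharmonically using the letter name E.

E#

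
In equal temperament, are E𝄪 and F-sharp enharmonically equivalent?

Yes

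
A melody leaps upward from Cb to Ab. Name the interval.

major sixth

The letter names run C→A, a span of 5 letter steps, so the interval is some kind of sixth.
Cb to Ab is 9 semitones. A major sixth is 9, so 9 makes it major.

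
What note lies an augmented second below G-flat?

G down a major second is F, so the target letter is F.
From Gb, an augmented second is 3 semitones down: Fbb.

Fbb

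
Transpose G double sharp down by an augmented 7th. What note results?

A

G down a major seventh is Ab, so the target letter is A.
From G##, an augmented seventh is 12 semitones down: A.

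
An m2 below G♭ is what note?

A second below G lands on the letter F.
A minor second spans 1 semitone, so Gb moves to pitch class 5. On the letter F that is F.

F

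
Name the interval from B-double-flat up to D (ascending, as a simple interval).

augmented third

Counting letters B–C–D gives a third.
Bbb→D = 5 semitones, 1 wider than the major third (4), so augmented.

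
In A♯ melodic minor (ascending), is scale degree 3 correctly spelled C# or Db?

Each scale degree takes a distinct letter name. Degree 3 of a scale on A must use the letter C.
C# and Db are enharmonically the same pitch, but only C# uses the letter C, so it is the correct spelling here.

C#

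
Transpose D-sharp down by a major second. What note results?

C#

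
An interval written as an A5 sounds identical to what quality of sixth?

An augmented fifth spans 8 semitones.
A sixth spanning 8 semitones is minor (the major sixth is 9).

minor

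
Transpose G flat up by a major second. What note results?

G up a major second is A, so the target letter is A.
From Gb, a major second is 2 semitones up: Ab.

Ab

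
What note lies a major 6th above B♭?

G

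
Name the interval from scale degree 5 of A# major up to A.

diminished fourth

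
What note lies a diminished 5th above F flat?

Cbb

F up a perfect fifth is C, so the target letter is C.
From Fb, a diminished fifth is 6 semitones up: Cbb.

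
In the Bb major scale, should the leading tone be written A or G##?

A

Each scale degree takes a distinct letter name. Degree 7 of a scale on B must use the letter A.
A and G## are enharmonically the same pitch, but only A uses the letter A, so it is the correct spelling here.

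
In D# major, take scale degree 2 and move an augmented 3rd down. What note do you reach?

Scale degree 2 of D# major is E#.
An augmented third (5 semitones) below E# lands on the letter C, giving C.

C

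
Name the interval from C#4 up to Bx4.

augmented seventh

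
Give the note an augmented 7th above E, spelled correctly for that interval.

E up a major seventh is D#, so the target letter is D.
From E, an augmented seventh is 12 semitones up: D##.

D##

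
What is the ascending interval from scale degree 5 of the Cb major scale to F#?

augmented seventh

Scale degree 5 of Cb major is Gb.
Gb up to F#: letters G→F make it a seventh; 12 semitones makes it augmented.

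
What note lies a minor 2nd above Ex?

F##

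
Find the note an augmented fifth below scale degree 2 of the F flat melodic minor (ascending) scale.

Cbb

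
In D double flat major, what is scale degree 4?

Degree 4 takes the letter 3 steps above D, which is G.
In major, degree 4 sits 5 semitones above the tonic. Dbb + 5 semitones is pitch class 5, spelled on G as Gbb.

Gbb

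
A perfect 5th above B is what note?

F#

A fifth above B lands on the letter F.
A perfect fifth spans 7 semitones, so B moves to pitch class 6. On the letter F that is F#.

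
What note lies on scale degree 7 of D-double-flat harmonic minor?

Cb

Degree 7 takes the letter 6 steps above D, which is C.
In harmonic minor, degree 7 sits 11 semitones above the tonic. Dbb + 11 semitones is pitch class 11, spelled on C as Cb.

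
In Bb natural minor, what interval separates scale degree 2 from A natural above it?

Scale degree 2 of Bb natural minor is C.
C up to A: letters C→A make it a sixth; 9 semitones makes it major.

major sixth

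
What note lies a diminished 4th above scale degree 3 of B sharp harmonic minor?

G

Scale degree 3 of B# harmonic minor is D#.
A diminished fourth (4 semitones) above D# lands on the letter G, giving G.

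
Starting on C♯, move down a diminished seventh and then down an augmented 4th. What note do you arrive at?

A diminished seventh down from C# is D## (letter D, 9 semitones down).
An augmented fourth down from D## is A# (letter A, 6 semitones down).

A#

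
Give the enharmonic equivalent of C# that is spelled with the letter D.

Db

C# is pitch class 1. The letter D alone is pitch class 2.
To reach pitch class 1 from D requires an offset of -1 semitone, i.e. flat: Db.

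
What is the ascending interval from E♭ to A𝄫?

The letter names run E→A, a span of 3 letter steps, so the interval is some kind of fourth.
Eb to Abb is 4 semitones. A perfect fourth is 5, so 4 makes it diminished.

diminished fourth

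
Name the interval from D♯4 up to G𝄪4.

The letter names run D→G, a span of 3 letter steps, so the interval is some kind of fourth.
D# to G## is 6 semitones. A perfect fourth is 5, so 6 makes it augmented.

augmented fourth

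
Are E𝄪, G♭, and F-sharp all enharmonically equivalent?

E## = pitch class 6 and Gb = pitch class 6 and F# = pitch class 6 — the same pitch class, so they are enharmonic equivalents.

Yes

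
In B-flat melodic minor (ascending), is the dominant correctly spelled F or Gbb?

F

Each scale degree takes a distinct letter name. Degree 5 of a scale on B must use the letter F.
F and Gbb are enharmonically the same pitch, but only F uses the letter F, so it is the correct spelling here.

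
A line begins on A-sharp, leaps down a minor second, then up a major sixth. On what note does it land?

E##

A minor second down from A# is G## (letter G, 1 semitone down).
A major sixth up from G## is E## (letter E, 9 semitones up).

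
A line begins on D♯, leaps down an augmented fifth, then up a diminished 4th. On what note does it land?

Cb

An augmented fifth down from D# is G (letter G, 8 semitones down).
A diminished fourth up from G is Cb (letter C, 4 semitones up).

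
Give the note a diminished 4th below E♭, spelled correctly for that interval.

B

E down a perfect fourth is B, so the target letter is B.
From Eb, a diminished fourth is 4 semitones down: B.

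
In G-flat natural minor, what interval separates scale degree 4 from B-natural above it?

Scale degree 4 of Gb natural minor is Cb.
Cb up to B: letters C→B make it a seventh; 12 semitones makes it augmented.

augmented seventh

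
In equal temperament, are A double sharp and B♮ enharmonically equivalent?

A## = pitch class 11 and B = pitch class 11 — the same pitch class, so they are enharmonic equivalents.

Yes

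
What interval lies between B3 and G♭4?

Counting letters B–C–D–E–F–G gives a sixth.
B→Gb = 7 semitones, 2 narrower than the major sixth (9), so diminished.

diminished sixth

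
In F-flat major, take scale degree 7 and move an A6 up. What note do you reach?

Scale degree 7 of Fb major is Eb.
An augmented sixth (10 semitones) above Eb lands on the letter C, giving C#.

C#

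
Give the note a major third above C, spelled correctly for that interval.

E

C up a major third is E, so the target letter is E.
From C, a major third is 4 semitones up: E.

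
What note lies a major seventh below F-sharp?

A seventh below F lands on the letter G.
A major seventh spans 11 semitones, so F# moves to pitch class 7. On the letter G that is G.

G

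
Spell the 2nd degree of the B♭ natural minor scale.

The Bb natural minor scale runs Bb C Db Eb F Gb Ab.
Degree 2 is C.

C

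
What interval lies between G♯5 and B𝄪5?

Counting letters G–A–B gives a third.
G#→B## = 5 semitones, 1 wider than the major third (4), so augmented.

augmented third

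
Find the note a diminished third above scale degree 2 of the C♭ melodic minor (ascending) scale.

Scale degree 2 of Cb melodic minor (ascending) is Db.
A diminished third (2 semitones) above Db lands on the letter F, giving Fbb.

Fbb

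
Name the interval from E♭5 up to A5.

augmented fourth

Counting letters E–F–G–A gives a fourth.
Eb→A = 6 semitones, 1 wider than the perfect fourth (5), so augmented.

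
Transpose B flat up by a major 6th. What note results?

G

A sixth above B lands on the letter G.
A major sixth spans 9 semitones, so Bb moves to pitch class 7. On the letter G that is G.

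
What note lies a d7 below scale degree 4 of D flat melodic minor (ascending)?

Scale degree 4 of Db melodic minor (ascending) is Gb.
A diminished seventh (9 semitones) below Gb lands on the letter A, giving A.

A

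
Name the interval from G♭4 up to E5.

augmented sixth

Counting letters G–A–B–C–D–E gives a sixth.
Gb→E = 10 semitones, 1 wider than the major sixth (9), so augmented.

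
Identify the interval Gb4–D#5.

Counting letters G–A–B–C–D gives a fifth.
Gb→D# = 9 semitones, 2 wider than the perfect fifth (7), so doubly augmented.

doubly augmented fifth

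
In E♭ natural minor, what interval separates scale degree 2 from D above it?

major sixth

Scale degree 2 of Eb natural minor is F.
F up to D: letters F→D make it a sixth; 9 semitones makes it major.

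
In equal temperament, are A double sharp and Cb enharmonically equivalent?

A## is pitch class 11; Cb is pitch class 11.
All spellings map to pitch class 11, so they are enharmonically equivalent.

Yes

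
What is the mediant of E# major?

G##

Degree 3 takes the letter 2 steps above E, which is G.
In major, degree 3 sits 4 semitones above the tonic. E# + 4 semitones is pitch class 9, spelled on G as G##.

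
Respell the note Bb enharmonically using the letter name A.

Plain A sits 1 semitone below Bb, so on the letter A the same pitch needs a sharp: A#.

A#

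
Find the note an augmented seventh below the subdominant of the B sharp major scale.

The subdominant of B# major is E#.
An augmented seventh (12 semitones) below E# lands on the letter F, giving F.

F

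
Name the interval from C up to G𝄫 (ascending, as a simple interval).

doubly diminished fifth

Counting letters C–D–E–F–G gives a fifth.
C→Gbb = 5 semitones, 2 narrower than the perfect fifth (7), so doubly diminished.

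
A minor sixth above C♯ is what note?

C up a major sixth is A, so the target letter is A.
From C#, a minor sixth is 8 semitones up: A.

A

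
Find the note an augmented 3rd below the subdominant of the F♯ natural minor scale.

Gb

The subdominant of F# natural minor is B.
An augmented third (5 semitones) below B lands on the letter G, giving Gb.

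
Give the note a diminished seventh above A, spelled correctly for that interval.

A seventh above A lands on the letter G.
A diminished seventh spans 9 semitones, so A moves to pitch class 6. On the letter G that is Gb.

Gb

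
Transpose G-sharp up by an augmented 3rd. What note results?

B##

A third above G lands on the letter B.
An augmented third spans 5 semitones, so G# moves to pitch class 1. On the letter B that is B##.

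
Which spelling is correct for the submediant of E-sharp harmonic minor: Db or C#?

Each scale degree takes a distinct letter name. Degree 6 of a scale on E must use the letter C.
C# and Db are enharmonically the same pitch, but only C# uses the letter C, so it is the correct spelling here.

C#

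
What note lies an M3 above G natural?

B

G up a major third is B, so the target letter is B.
From G, a major third is 4 semitones up: B.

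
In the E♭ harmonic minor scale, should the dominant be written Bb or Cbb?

Bb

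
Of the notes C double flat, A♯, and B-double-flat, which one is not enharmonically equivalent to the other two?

Bbb

In 12-tone equal temperament, enharmonic equivalents share a pitch class. Cbb is pitch class 10; A# is pitch class 10; Bbb is pitch class 9.
Cbb and A# share pitch class 10, while Bbb is pitch class 9.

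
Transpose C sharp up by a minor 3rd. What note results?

A third above C lands on the letter E.
A minor third spans 3 semitones, so C# moves to pitch class 4. On the letter E that is E.

E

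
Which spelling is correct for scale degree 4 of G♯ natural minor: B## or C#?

Each scale degree takes a distinct letter name. Degree 4 of a scale on G must use the letter C.
C# and B## are enharmonically the same pitch, but only C# uses the letter C, so it is the correct spelling here.

C#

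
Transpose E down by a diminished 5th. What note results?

A fifth below E lands on the letter A.
A diminished fifth spans 6 semitones, so E moves to pitch class 10. On the letter A that is A#.

A#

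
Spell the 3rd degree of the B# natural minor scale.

D#

Degree 3 takes the letter 2 steps above B, which is D.
In natural minor, degree 3 sits 3 semitones above the tonic. B# + 3 semitones is pitch class 3, spelled on D as D#.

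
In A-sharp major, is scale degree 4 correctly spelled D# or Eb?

Each scale degree takes a distinct letter name. Degree 4 of a scale on A must use the letter D.
D# and Eb are enharmonically the same pitch, but only D# uses the letter D, so it is the correct spelling here.

D#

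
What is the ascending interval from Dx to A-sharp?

diminished fifth

Counting letters D–E–F–G–A gives a fifth.
D##→A# = 6 semitones, 1 narrower than the perfect fifth (7), so diminished.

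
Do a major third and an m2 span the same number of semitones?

No

A major third spans 4 semitones; a minor second spans 1.
The spans differ, so they are not enharmonic equivalents.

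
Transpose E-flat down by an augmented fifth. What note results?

Abb

E down a perfect fifth is A, so the target letter is A.
From Eb, an augmented fifth is 8 semitones down: Abb.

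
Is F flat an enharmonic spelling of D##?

Fb = pitch class 4 and D## = pitch class 4 — the same pitch class, so they are enharmonic equivalents.

Yes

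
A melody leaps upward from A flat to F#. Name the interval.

augmented sixth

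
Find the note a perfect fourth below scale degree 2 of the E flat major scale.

C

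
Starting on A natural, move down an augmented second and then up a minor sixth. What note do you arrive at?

An augmented second down from A is Gb (letter G, 3 semitones down).
A minor sixth up from Gb is Ebb (letter E, 8 semitones up).

Ebb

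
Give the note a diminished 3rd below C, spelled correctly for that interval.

C down a major third is Ab, so the target letter is A.
From C, a diminished third is 2 semitones down: A#.

A#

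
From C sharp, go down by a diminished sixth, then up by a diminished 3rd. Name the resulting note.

A diminished sixth down from C# is E## (letter E, 7 semitones down).
A diminished third up from E## is G# (letter G, 2 semitones up).

G#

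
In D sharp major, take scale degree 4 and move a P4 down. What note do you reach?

D#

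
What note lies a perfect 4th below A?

E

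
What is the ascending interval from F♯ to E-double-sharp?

Counting letters F–G–A–B–C–D–E gives a seventh.
F#→E## = 12 semitones, 1 wider than the major seventh (11), so augmented.

augmented seventh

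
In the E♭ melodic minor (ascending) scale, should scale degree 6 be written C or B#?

Each scale degree takes a distinct letter name. Degree 6 of a scale on E must use the letter C.
C and B# are enharmonically the same pitch, but only C uses the letter C, so it is the correct spelling here.

C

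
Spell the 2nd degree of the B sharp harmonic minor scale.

The B# harmonic minor scale runs B# C## D# E# F## G# A##.
Degree 2 is C##.

C##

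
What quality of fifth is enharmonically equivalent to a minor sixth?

augmented

A minor sixth spans 8 semitones.
A fifth spanning 8 semitones is augmented (the perfect fifth is 7).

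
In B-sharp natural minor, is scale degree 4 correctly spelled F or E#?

E#

Each scale degree takes a distinct letter name. Degree 4 of a scale on B must use the letter E.
E# and F are enharmonically the same pitch, but only E# uses the letter E, so it is the correct spelling here.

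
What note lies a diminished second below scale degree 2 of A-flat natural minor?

Scale degree 2 of Ab natural minor is Bb.
A diminished second (0 semitones) below Bb lands on the letter A, giving A#.

A#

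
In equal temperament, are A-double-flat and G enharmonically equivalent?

Abb = pitch class 7 and G = pitch class 7 — the same pitch class, so they are enharmonic equivalents.

Yes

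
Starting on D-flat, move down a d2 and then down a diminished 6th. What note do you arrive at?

E##

A diminished second down from Db is C# (letter C, 0 semitones down).
A diminished sixth down from C# is E## (letter E, 7 semitones down).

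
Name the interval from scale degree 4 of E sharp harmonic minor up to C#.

minor third

Scale degree 4 of E# harmonic minor is A#.
A# up to C#: letters A→C make it a third; 3 semitones makes it minor.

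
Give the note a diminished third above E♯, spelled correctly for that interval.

G

A third above E lands on the letter G.
A diminished third spans 2 semitones, so E# moves to pitch class 7. On the letter G that is G.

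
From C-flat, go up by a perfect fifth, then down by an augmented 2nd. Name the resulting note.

Fbb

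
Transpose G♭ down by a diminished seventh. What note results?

A

G down a major seventh is Ab, so the target letter is A.
From Gb, a diminished seventh is 9 semitones down: A.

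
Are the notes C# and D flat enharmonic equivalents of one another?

Yes

C# is pitch class 1; Db is pitch class 1.
All spellings map to pitch class 1, so they are enharmonically equivalent.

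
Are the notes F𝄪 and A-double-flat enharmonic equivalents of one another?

Yes

F## = pitch class 7 and Abb = pitch class 7 — the same pitch class, so they are enharmonic equivalents.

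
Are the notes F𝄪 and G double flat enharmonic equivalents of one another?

No

Two spellings are enharmonically equivalent only if they share a pitch class.
Here F## → 7, Gbb → 5; 5 ≠ 7, so they are not.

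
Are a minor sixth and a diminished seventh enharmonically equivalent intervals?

No

A minor sixth spans 8 semitones; a diminished seventh spans 9.
The spans differ, so they are not enharmonic equivalents.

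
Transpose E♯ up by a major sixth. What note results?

A sixth above E lands on the letter C.
A major sixth spans 9 semitones, so E# moves to pitch class 2. On the letter C that is C##.

C##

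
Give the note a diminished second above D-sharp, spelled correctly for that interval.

A second above D lands on the letter E.
A diminished second spans 0 semitones, so D# moves to pitch class 3. On the letter E that is Eb.

Eb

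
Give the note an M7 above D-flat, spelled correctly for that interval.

A seventh above D lands on the letter C.
A major seventh spans 11 semitones, so Db moves to pitch class 0. On the letter C that is C.

C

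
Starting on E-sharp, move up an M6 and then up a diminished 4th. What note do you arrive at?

F#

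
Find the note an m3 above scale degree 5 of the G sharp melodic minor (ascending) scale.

F#

Scale degree 5 of G# melodic minor (ascending) is D#.
A minor third (3 semitones) above D# lands on the letter F, giving F#.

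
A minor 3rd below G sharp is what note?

G down a major third is Eb, so the target letter is E.
From G#, a minor third is 3 semitones down: E#.

E#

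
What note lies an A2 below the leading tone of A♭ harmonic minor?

The leading tone of Ab harmonic minor is G.
An augmented second (3 semitones) below G lands on the letter F, giving Fb.

Fb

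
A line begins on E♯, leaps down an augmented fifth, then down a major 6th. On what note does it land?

C

An augmented fifth down from E# is A (letter A, 8 semitones down).
A major sixth down from A is C (letter C, 9 semitones down).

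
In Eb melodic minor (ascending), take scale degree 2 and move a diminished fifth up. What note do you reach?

Scale degree 2 of Eb melodic minor (ascending) is F.
A diminished fifth (6 semitones) above F lands on the letter C, giving Cb.

Cb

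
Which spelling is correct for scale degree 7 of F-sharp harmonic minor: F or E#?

Each scale degree takes a distinct letter name. Degree 7 of a scale on F must use the letter E.
E# and F are enharmonically the same pitch, but only E# uses the letter E, so it is the correct spelling here.

E#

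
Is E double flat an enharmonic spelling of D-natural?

Ebb is pitch class 2; D is pitch class 2.
All spellings map to pitch class 2, so they are enharmonically equivalent.

Yes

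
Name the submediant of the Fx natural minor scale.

D#

Degree 6 takes the letter 5 steps above F, which is D.
In natural minor, degree 6 sits 8 semitones above the tonic. F## + 8 semitones is pitch class 3, spelled on D as D#.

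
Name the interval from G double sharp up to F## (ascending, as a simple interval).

Counting letters G–A–B–C–D–E–F gives a seventh.
G##→F## = 10 semitones, 1 narrower than the major seventh (11), so minor.

minor seventh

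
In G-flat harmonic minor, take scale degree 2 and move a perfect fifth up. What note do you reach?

Eb

Scale degree 2 of Gb harmonic minor is Ab.
A perfect fifth (7 semitones) above Ab lands on the letter E, giving Eb.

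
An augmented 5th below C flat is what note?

A fifth below C lands on the letter F.
An augmented fifth spans 8 semitones, so Cb moves to pitch class 3. On the letter F that is Fbb.

Fbb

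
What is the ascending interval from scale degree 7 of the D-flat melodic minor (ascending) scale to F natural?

perfect fourth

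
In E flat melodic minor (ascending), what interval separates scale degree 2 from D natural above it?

major sixth

Scale degree 2 of Eb melodic minor (ascending) is F.
F up to D: letters F→D make it a sixth; 9 semitones makes it major.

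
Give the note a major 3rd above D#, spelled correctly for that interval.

D up a major third is F#, so the target letter is F.
From D#, a major third is 4 semitones up: F##.

F##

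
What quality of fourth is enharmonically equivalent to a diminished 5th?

augmented

A diminished fifth spans 6 semitones.
A fourth spanning 6 semitones is augmented (the perfect fourth is 5).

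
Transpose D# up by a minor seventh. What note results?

C#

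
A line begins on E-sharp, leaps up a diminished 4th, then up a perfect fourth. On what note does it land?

A diminished fourth up from E# is A (letter A, 4 semitones up).
A perfect fourth up from A is D (letter D, 5 semitones up).

D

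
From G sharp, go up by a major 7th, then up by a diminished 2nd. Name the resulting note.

G

A major seventh up from G# is F## (letter F, 11 semitones up).
A diminished second up from F## is G (letter G, 0 semitones up).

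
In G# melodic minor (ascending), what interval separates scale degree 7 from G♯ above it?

minor second

Scale degree 7 of G# melodic minor (ascending) is F##.
F## up to G#: letters F→G make it a second; 1 semitone makes it minor.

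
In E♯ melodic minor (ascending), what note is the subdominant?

Degree 4 takes the letter 3 steps above E, which is A.
In melodic minor (ascending), degree 4 sits 5 semitones above the tonic. E# + 5 semitones is pitch class 10, spelled on A as A#.

A#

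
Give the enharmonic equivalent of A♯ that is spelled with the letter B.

Bb

A# is pitch class 10. The letter B alone is pitch class 11.
To reach pitch class 10 from B requires an offset of -1 semitone, i.e. flat: Bb.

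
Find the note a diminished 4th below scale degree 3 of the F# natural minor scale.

Scale degree 3 of F# natural minor is A.
A diminished fourth (4 semitones) below A lands on the letter E, giving E#.

E#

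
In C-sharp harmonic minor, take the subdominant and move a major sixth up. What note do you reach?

The subdominant of C# harmonic minor is F#.
A major sixth (9 semitones) above F# lands on the letter D, giving D#.

D#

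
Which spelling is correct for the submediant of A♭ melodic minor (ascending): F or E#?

Each scale degree takes a distinct letter name. Degree 6 of a scale on A must use the letter F.
F and E# are enharmonically the same pitch, but only F uses the letter F, so it is the correct spelling here.

F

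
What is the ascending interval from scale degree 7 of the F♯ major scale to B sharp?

perfect fifth

Scale degree 7 of F# major is E#.
E# up to B#: letters E→B make it a fifth; 7 semitones makes it perfect.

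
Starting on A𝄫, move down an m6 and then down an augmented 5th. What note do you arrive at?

Fbb

A minor sixth down from Abb is Cb (letter C, 8 semitones down).
An augmented fifth down from Cb is Fbb (letter F, 8 semitones down).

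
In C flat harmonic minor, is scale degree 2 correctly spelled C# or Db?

Each scale degree takes a distinct letter name. Degree 2 of a scale on C must use the letter D.
Db and C# are enharmonically the same pitch, but only Db uses the letter D, so it is the correct spelling here.

Db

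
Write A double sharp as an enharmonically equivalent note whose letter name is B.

B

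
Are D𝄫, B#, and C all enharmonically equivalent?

Dbb = pitch class 0 and B# = pitch class 0 and C = pitch class 0 — the same pitch class, so they are enharmonic equivalents.

Yes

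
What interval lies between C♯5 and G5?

The letter names run C→G, a span of 4 letter steps, so the interval is some kind of fifth.
C# to G is 6 semitones. A perfect fifth is 7, so 6 makes it diminished.

diminished fifth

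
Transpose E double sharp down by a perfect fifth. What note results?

E down a perfect fifth is A, so the target letter is A.
From E##, a perfect fifth is 7 semitones down: A##.

A##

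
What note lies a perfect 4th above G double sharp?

C##

A fourth above G lands on the letter C.
A perfect fourth spans 5 semitones, so G## moves to pitch class 2. On the letter C that is C##.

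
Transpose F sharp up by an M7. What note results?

E#

A seventh above F lands on the letter E.
A major seventh spans 11 semitones, so F# moves to pitch class 5. On the letter E that is E#.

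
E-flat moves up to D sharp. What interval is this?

Counting letters E–F–G–A–B–C–D gives a seventh.
Eb→D# = 12 semitones, 1 wider than the major seventh (11), so augmented.

augmented seventh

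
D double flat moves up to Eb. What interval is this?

augmented second

Counting letters D–E gives a second.
Dbb→Eb = 3 semitones, 1 wider than the major second (2), so augmented.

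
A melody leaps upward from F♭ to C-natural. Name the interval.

Counting letters F–G–A–B–C gives a fifth.
Fb→C = 8 semitones, 1 wider than the perfect fifth (7), so augmented.

augmented fifth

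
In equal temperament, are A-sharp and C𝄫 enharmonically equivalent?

A# is pitch class 10; Cbb is pitch class 10.
All spellings map to pitch class 10, so they are enharmonically equivalent.

Yes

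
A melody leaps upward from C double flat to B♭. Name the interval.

augmented seventh

Counting letters C–D–E–F–G–A–B gives a seventh.
Cbb→Bb = 12 semitones, 1 wider than the major seventh (11), so augmented.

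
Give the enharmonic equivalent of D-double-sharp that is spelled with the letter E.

Plain E sits at the same pitch as D##, so on the letter E the same pitch needs a natural: E.

E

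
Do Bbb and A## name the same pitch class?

No

Two spellings are enharmonically equivalent only if they share a pitch class.
Here Bbb → 9, A## → 11; 9 ≠ 11, so they are not.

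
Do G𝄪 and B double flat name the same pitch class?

Yes

G## is pitch class 9; Bbb is pitch class 9.
All spellings map to pitch class 9, so they are enharmonically equivalent.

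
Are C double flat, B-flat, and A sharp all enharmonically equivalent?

Cbb is pitch class 10; Bb is pitch class 10; A# is pitch class 10.
All spellings map to pitch class 10, so they are enharmonically equivalent.

Yes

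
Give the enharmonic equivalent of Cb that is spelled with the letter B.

B

Cb is pitch class 11. The letter B alone is pitch class 11.
Pitch class 11 on B needs no accidental: B.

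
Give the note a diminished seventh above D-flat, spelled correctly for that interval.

Cbb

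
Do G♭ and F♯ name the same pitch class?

Gb is pitch class 6; F# is pitch class 6.
All spellings map to pitch class 6, so they are enharmonically equivalent.

Yes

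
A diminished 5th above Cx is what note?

C up a perfect fifth is G, so the target letter is G.
From C##, a diminished fifth is 6 semitones up: G#.

G#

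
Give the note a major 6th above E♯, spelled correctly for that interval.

A sixth above E lands on the letter C.
A major sixth spans 9 semitones, so E# moves to pitch class 2. On the letter C that is C##.

C##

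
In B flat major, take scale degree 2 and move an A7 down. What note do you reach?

Dbb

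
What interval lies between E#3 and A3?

diminished fourth

The letter names run E→A, a span of 3 letter steps, so the interval is some kind of fourth.
E# to A is 4 semitones. A perfect fourth is 5, so 4 makes it diminished.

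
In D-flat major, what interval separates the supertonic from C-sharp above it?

augmented sixth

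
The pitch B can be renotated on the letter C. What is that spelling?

Plain C sits 1 semitone above B, so on the letter C the same pitch needs a flat: Cb.

Cb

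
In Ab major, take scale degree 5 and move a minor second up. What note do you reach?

Fb

Scale degree 5 of Ab major is Eb.
A minor second (1 semitone) above Eb lands on the letter F, giving Fb.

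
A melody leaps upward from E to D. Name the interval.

minor seventh

The letter names run E→D, a span of 6 letter steps, so the interval is some kind of seventh.
E to D is 10 semitones. A major seventh is 11, so 10 makes it minor.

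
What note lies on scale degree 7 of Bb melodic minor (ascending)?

Degree 7 takes the letter 6 steps above B, which is A.
In melodic minor (ascending), degree 7 sits 11 semitones above the tonic. Bb + 11 semitones is pitch class 9, spelled on A as A.

A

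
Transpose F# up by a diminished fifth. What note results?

C

A fifth above F lands on the letter C.
A diminished fifth spans 6 semitones, so F# moves to pitch class 0. On the letter C that is C.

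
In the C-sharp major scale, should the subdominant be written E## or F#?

Each scale degree takes a distinct letter name. Degree 4 of a scale on C must use the letter F.
F# and E## are enharmonically the same pitch, but only F# uses the letter F, so it is the correct spelling here.

F#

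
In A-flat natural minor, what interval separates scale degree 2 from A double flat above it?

Scale degree 2 of Ab natural minor is Bb.
Bb up to Abb: letters B→A make it a seventh; 9 semitones makes it diminished.

diminished seventh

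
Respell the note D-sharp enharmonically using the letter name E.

Plain E sits 1 semitone above D#, so on the letter E the same pitch needs a flat: Eb.

Eb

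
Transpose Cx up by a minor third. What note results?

E#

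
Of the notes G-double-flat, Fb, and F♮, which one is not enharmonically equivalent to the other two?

Fb

In 12-tone equal temperament, enharmonic equivalents share a pitch class. Gbb is pitch class 5; Fb is pitch class 4; F is pitch class 5.
Gbb and F share pitch class 5, while Fb is pitch class 4.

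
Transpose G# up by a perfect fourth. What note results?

C#

G up a perfect fourth is C, so the target letter is C.
From G#, a perfect fourth is 5 semitones up: C#.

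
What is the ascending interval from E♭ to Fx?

doubly augmented second

Counting letters E–F gives a second.
Eb→F## = 4 semitones, 2 wider than the major second (2), so doubly augmented.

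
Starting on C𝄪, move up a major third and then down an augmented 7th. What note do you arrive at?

A major third up from C## is E## (letter E, 4 semitones up).
An augmented seventh down from E## is F# (letter F, 12 semitones down).

F#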